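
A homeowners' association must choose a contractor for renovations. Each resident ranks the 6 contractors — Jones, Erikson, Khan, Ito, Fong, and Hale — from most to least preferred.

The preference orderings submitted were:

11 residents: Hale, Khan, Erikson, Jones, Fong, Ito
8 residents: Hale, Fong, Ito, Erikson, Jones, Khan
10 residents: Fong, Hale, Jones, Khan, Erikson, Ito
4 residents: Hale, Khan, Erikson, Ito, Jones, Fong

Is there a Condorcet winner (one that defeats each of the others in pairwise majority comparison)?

Yes

Head-to-head results (33 voters total):
Jones vs Erikson: Erikson wins 23–10.
Jones vs Khan: Jones wins 18–15.
Jones vs Ito: Jones wins 21–12.
Jones vs Fong: Fong wins 18–15.
Jones vs Hale: Hale wins 33–0.
Erikson vs Khan: Khan wins 25–8.
Erikson vs Ito: Erikson wins 25–8.
Erikson vs Fong: Fong wins 18–15.
Erikson vs Hale: Hale wins 33–0.
Khan vs Ito: Khan wins 25–8.
Khan vs Fong: Fong wins 18–15.
Khan vs Hale: Hale wins 33–0.
Ito vs Fong: Fong wins 29–4.
Ito vs Hale: Hale wins 33–0.
Fong vs Hale: Hale wins 23–10.
Hale beats each rival — Jones (33–0), Erikson (33–0), Khan (33–0), Ito (33–0), Fong (23–10) — so Hale is the Condorcet winner.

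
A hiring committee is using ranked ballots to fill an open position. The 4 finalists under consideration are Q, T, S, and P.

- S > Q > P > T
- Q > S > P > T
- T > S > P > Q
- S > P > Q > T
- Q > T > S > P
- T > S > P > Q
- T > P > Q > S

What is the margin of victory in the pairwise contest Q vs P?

Ballots ranking Q above P: 3.
Ballots ranking P above Q: 4.
P wins 4–3, a margin of 1.

1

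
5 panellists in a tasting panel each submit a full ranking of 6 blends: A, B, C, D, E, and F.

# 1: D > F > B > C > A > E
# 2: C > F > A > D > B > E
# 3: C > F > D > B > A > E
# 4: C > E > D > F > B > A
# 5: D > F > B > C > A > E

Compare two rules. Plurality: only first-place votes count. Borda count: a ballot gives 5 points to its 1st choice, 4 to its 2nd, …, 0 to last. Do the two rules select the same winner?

Yes

Plurality first-place counts: A 0, B 0, C 3, D 2, E 0, F 0 → C.
Borda totals: A 6, B 10, C 19, D 18, E 4, F 18 → C.
The two rules agree on C.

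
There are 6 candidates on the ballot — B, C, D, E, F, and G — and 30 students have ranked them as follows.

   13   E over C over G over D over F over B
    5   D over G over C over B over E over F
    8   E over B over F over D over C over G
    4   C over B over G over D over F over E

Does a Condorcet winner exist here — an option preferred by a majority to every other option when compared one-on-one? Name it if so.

E

Head-to-head results (30 voters total):
B vs C: C wins 22–8.
B vs D: D wins 18–12.
B vs E: E wins 21–9.
B vs F: B wins 17–13.
B vs G: G wins 18–12.
C vs D: C wins 17–13.
C vs E: E wins 21–9.
C vs F: C wins 22–8.
C vs G: C wins 25–5.
D vs E: E wins 21–9.
D vs F: D wins 22–8.
D vs G: G wins 17–13.
E vs F: E wins 26–4.
E vs G: E wins 21–9.
F vs G: G wins 22–8.
E beats each rival — B (21–9), C (21–9), D (21–9), F (26–4), G (21–9) — so E is the Condorcet winner.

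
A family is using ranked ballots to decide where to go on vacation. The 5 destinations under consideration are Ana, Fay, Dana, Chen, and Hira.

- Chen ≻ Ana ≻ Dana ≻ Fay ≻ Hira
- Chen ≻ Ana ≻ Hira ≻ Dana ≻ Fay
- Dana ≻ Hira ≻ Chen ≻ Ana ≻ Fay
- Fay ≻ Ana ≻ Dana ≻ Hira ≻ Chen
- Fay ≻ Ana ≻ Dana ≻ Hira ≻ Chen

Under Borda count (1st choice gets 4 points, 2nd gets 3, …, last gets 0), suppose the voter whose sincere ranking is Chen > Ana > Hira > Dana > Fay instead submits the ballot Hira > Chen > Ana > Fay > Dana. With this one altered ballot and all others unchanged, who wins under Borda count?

Borda totals with the altered ballot: Ana 12, Fay 10, Dana 10, Chen 9, Hira 9.
The winner is unchanged: still Ana.

Ana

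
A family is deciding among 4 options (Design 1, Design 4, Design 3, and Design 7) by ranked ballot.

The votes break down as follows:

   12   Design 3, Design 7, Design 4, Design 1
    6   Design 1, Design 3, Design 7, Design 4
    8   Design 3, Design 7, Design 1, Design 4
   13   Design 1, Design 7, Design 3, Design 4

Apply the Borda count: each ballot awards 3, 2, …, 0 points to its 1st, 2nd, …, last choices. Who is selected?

Borda scores:
  Design 1: 12·0 + 6·3 + 8·1 + 13·3 = 65
  Design 4: 12·1 + 6·0 + 8·0 + 13·0 = 12
  Design 3: 12·3 + 6·2 + 8·3 + 13·1 = 85
  Design 7: 12·2 + 6·1 + 8·2 + 13·2 = 72
Design 3 has the highest total.

Design 3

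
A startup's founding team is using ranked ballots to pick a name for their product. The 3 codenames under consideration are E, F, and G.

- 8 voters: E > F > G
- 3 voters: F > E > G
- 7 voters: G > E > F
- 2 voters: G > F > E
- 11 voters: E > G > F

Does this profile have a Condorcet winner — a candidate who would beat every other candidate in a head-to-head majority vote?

Yes

Head-to-head results (31 voters total):
E vs F: E wins 26–5.
E vs G: E wins 22–9.
F vs G: G wins 20–11.
E beats each rival — F (26–5), G (22–9) — so E is the Condorcet winner.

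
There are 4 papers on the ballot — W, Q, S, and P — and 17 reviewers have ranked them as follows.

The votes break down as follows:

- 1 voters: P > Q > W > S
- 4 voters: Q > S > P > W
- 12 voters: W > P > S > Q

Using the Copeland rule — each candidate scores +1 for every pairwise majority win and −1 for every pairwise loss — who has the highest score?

W

Pairwise results:
  W vs Q: W wins 12–5.
  W vs S: W wins 13–4.
  W vs P: W wins 12–5.
  Q vs S: S wins 12–5.
  Q vs P: P wins 13–4.
  S vs P: P wins 13–4.
Copeland scores (wins − losses):
  W: 3 − 0 = 3
  Q: 0 − 3 = -3
  S: 1 − 2 = -1
  P: 2 − 1 = 1
W has the best Copeland score.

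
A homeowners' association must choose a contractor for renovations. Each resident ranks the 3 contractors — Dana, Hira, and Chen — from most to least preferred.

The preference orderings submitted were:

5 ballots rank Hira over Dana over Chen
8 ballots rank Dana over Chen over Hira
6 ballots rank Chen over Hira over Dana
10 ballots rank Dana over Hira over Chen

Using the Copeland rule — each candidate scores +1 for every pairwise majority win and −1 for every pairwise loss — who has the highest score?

Pairwise results:
  Dana vs Hira: Dana wins 18–11.
  Dana vs Chen: Dana wins 23–6.
  Hira vs Chen: Hira wins 15–14.
Copeland scores (wins − losses):
  Dana: 2 − 0 = 2
  Hira: 1 − 1 = 0
  Chen: 0 − 2 = -2
Dana has the best Copeland score.

Dana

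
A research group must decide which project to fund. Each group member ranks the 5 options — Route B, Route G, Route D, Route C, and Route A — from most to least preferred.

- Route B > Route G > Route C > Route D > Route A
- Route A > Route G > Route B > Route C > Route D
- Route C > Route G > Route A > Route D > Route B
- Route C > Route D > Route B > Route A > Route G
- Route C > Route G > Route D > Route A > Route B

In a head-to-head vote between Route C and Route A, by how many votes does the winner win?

Ballots ranking Route C above Route A: 4.
Ballots ranking Route A above Route C: 1.
Route C wins 4–1, a margin of 3.

3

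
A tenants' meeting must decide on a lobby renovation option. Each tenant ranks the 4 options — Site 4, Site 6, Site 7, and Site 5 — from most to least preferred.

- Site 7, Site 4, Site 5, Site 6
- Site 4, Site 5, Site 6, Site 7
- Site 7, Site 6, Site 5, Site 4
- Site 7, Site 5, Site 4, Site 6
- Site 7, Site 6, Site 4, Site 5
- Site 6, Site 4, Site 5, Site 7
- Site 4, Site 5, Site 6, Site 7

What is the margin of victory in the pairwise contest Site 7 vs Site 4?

1

Ballots ranking Site 7 above Site 4: 4.
Ballots ranking Site 4 above Site 7: 3.
Site 7 wins 4–3, a margin of 1.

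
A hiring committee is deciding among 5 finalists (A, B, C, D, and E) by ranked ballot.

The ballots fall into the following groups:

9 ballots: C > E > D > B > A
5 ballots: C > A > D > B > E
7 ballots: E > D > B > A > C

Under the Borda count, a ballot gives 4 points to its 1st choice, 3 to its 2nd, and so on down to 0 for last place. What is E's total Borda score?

55

Borda scores:
  A: 9·0 + 5·3 + 7·1 = 22
  B: 9·1 + 5·1 + 7·2 = 28
  C: 9·4 + 5·4 + 7·0 = 56
  D: 9·2 + 5·2 + 7·3 = 49
  E: 9·3 + 5·0 + 7·4 = 55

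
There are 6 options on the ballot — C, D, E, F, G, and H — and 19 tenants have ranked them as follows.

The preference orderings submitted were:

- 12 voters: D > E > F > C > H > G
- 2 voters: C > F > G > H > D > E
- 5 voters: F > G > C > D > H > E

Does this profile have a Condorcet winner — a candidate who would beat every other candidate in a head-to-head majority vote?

Yes

Head-to-head results (19 voters total):
C vs D: D wins 12–7.
C vs E: E wins 12–7.
C vs F: F wins 17–2.
C vs G: C wins 14–5.
C vs H: C wins 19–0.
D vs E: D wins 19–0.
D vs F: D wins 12–7.
D vs G: D wins 12–7.
D vs H: D wins 17–2.
E vs F: E wins 12–7.
E vs G: E wins 12–7.
E vs H: E wins 12–7.
F vs G: F wins 19–0.
F vs H: F wins 19–0.
G vs H: H wins 12–7.
D beats each rival — C (12–7), E (19–0), F (12–7), G (12–7), H (17–2) — so D is the Condorcet winner.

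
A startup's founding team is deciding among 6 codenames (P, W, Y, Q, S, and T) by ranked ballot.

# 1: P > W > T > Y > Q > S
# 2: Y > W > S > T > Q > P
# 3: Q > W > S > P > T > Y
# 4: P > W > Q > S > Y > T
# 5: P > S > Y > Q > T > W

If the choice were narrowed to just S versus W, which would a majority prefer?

Ballots ranking S above W: 1.
Ballots ranking W above S: 4.
W wins the head-to-head, 4–1.

W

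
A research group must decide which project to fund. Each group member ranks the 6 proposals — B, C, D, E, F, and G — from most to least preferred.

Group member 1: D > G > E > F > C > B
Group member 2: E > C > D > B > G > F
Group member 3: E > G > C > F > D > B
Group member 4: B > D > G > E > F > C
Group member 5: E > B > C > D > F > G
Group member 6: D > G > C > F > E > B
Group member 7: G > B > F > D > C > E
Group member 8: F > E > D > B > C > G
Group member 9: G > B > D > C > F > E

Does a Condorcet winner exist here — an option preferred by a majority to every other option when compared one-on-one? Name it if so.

Head-to-head results (9 voters total):
B vs C: B wins 5–4.
B vs D: D wins 5–4.
B vs E: E wins 6–3.
B vs F: B wins 5–4.
B vs G: G wins 5–4.
C vs D: D wins 6–3.
C vs E: E wins 6–3.
C vs F: C wins 5–4.
C vs G: G wins 6–3.
D vs E: D wins 5–4.
D vs F: D wins 6–3.
D vs G: D wins 6–3.
E vs F: E wins 5–4.
E vs G: G wins 5–4.
F vs G: G wins 7–2.
D beats each rival — B (5–4), C (6–3), E (5–4), F (6–3), G (6–3) — so D is the Condorcet winner.

D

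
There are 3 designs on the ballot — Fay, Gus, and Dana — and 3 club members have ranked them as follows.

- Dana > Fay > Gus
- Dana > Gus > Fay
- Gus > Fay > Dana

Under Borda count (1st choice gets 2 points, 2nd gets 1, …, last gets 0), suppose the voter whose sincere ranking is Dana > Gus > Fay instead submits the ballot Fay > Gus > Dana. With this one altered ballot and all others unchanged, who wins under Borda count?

Fay

Borda totals with the altered ballot: Fay 4, Gus 3, Dana 2.
The switch changes the winner from Dana to Fay.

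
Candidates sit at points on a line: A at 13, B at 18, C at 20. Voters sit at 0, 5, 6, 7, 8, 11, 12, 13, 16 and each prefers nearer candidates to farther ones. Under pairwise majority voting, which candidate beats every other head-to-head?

A

With single-peaked preferences on a line, the Condorcet winner is the candidate closest to the median voter.
The median voter (position 8) is closest to A at 13.
Check: A vs B — voters closer to A: 8 of 9.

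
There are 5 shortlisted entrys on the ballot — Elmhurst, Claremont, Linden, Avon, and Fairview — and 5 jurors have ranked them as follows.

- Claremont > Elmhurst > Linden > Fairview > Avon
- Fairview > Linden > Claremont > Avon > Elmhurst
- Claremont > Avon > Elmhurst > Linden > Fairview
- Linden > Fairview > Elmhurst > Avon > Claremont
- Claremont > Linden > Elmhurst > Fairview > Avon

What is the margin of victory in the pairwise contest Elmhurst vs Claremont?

3

Ballots ranking Elmhurst above Claremont: 1.
Ballots ranking Claremont above Elmhurst: 4.
Claremont wins 4–1, a margin of 3.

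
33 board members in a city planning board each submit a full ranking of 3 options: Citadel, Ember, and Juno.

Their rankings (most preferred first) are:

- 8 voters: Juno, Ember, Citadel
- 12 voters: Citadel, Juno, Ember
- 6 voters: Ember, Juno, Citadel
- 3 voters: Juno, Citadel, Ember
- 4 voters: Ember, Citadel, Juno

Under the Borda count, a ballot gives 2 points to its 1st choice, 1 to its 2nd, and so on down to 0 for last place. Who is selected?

Juno

Borda scores:
  Citadel: 8·0 + 12·2 + 6·0 + 3·1 + 4·1 = 31
  Ember: 8·1 + 12·0 + 6·2 + 3·0 + 4·2 = 28
  Juno: 8·2 + 12·1 + 6·1 + 3·2 + 4·0 = 40
Juno has the highest total.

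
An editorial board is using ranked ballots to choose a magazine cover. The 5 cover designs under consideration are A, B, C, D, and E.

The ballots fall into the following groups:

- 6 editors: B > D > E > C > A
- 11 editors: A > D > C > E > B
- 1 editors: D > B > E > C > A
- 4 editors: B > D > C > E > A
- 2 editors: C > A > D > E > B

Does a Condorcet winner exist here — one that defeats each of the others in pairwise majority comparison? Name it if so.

Head-to-head results (24 voters total):
A vs B: A wins 13–11.
A vs C: C wins 13–11.
A vs D: A wins 13–11.
A vs E: A wins 13–11.
B vs C: C wins 13–11.
B vs D: D wins 14–10.
B vs E: E wins 13–11.
C vs D: D wins 22–2.
C vs E: C wins 17–7.
D vs E: D wins 24–0.
No candidate beats all others: A beats D beats C beats A, a majority cycle.

There is no Condorcet winner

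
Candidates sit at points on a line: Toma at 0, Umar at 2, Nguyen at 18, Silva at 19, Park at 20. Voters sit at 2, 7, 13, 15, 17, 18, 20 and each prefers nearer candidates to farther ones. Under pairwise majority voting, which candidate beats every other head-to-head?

With single-peaked preferences on a line, the Condorcet winner is the candidate closest to the median voter.
The median voter (position 15) is closest to Nguyen at 18.
Check: Nguyen vs Silva — voters closer to Nguyen: 6 of 7.

Nguyen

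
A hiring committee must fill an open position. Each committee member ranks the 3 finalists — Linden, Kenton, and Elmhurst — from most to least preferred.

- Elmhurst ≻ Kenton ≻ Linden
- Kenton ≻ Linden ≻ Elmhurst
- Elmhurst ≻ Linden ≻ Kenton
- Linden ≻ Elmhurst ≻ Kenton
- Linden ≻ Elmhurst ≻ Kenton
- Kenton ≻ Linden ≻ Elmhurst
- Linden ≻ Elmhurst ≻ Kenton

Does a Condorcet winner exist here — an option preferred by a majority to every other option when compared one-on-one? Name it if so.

Linden

Head-to-head results (7 voters total):
Linden vs Kenton: Linden wins 4–3.
Linden vs Elmhurst: Linden wins 5–2.
Kenton vs Elmhurst: Elmhurst wins 5–2.
Linden beats each rival — Kenton (4–3), Elmhurst (5–2) — so Linden is the Condorcet winner.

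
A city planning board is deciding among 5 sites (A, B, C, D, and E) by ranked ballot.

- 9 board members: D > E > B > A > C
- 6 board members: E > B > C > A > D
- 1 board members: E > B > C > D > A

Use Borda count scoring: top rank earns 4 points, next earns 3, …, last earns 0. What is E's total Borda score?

55

Borda scores:
  A: 9·1 + 6·1 + 0 = 15
  B: 9·2 + 6·3 + 3 = 39
  C: 9·0 + 6·2 + 2 = 14
  D: 9·4 + 6·0 + 1 = 37
  E: 9·3 + 6·4 + 4 = 55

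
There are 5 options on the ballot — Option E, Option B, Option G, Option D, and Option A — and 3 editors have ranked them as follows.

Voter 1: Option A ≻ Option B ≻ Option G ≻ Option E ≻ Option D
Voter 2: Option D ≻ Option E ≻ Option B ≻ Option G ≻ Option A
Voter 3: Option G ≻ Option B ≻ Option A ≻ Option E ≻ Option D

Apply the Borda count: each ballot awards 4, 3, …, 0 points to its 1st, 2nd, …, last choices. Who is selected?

Borda scores:
  Option E: 1 + 3 + 1 = 5
  Option B: 3 + 2 + 3 = 8
  Option G: 2 + 1 + 4 = 7
  Option D: 0 + 4 + 0 = 4
  Option A: 4 + 0 + 2 = 6
Option B has the highest total.

Option B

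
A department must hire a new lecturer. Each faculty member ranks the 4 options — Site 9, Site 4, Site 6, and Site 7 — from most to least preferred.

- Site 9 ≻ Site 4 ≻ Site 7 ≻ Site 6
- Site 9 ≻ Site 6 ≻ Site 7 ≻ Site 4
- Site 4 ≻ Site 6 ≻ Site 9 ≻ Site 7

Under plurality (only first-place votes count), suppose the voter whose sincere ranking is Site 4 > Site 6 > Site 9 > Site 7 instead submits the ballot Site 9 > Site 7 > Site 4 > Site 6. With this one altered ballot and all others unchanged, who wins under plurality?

First-place totals with the altered ballot: Site 9 3, Site 4 0, Site 6 0, Site 7 0.
The winner is unchanged: still Site 9.

Site 9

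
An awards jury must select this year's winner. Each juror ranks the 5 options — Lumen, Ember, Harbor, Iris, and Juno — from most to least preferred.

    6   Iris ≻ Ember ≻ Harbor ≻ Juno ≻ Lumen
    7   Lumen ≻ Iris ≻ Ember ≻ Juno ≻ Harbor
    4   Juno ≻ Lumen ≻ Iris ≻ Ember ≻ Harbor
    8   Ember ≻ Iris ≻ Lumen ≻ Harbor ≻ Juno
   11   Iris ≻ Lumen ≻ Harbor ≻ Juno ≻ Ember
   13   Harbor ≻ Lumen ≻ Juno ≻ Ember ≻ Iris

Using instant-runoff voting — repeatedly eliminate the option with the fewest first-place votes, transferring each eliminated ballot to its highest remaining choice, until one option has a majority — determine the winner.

Round 1: Iris 17, Harbor 13, Ember 8, Lumen 7, Juno 4. Juno has the fewest and is eliminated.
Round 2: Iris 17, Harbor 13, Lumen 11, Ember 8. Ember has the fewest and is eliminated.
Round 3: Iris 25, Harbor 13, Lumen 11. Iris has a majority.

Iris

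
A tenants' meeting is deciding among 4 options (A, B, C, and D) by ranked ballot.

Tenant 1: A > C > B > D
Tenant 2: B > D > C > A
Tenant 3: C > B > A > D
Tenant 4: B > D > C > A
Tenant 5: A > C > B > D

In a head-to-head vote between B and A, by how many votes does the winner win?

Ballots ranking B above A: 3.
Ballots ranking A above B: 2.
B wins 3–2, a margin of 1.

1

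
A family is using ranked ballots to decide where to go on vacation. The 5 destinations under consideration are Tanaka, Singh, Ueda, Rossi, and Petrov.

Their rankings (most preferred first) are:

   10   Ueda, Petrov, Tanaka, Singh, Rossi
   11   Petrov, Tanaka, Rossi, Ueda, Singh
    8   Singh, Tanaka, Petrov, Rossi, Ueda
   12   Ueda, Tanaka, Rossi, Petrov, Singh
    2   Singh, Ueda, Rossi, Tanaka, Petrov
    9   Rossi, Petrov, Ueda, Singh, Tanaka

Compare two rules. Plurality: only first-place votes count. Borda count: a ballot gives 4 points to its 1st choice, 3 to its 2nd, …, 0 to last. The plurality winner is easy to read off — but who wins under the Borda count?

Plurality first-place counts: Tanaka 0, Singh 10, Ueda 22, Rossi 9, Petrov 11 → Ueda.
Borda totals: Tanaka 115, Singh 59, Ueda 123, Rossi 94, Petrov 129 → Petrov.

Petrov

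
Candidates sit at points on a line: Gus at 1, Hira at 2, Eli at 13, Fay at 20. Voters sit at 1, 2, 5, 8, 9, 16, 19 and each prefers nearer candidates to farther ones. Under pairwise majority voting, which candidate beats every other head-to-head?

Eli

With single-peaked preferences on a line, the Condorcet winner is the candidate closest to the median voter.
The median voter (position 8) is closest to Eli at 13.
Check: Eli vs Fay — voters closer to Eli: 6 of 7.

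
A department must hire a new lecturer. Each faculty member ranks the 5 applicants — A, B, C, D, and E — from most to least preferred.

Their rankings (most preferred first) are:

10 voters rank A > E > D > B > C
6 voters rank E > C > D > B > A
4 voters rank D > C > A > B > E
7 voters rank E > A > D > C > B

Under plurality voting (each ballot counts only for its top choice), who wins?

E

First-place vote totals:
  A: 10
  B: 0
  C: 0
  D: 4
  E: 13
E has the most first-place votes.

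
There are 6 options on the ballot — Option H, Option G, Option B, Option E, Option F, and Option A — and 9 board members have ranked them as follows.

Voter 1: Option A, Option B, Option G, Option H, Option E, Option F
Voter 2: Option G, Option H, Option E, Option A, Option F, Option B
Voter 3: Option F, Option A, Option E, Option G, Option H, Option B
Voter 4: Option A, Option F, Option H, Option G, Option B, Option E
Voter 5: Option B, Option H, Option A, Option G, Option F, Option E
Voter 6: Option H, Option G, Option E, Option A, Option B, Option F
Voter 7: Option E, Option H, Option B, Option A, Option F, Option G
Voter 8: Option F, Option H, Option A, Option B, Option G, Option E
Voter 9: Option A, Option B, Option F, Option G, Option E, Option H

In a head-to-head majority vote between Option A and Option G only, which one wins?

Ballots ranking Option A above Option G: 7.
Ballots ranking Option G above Option A: 2.
Option A wins the head-to-head, 7–2.

Option A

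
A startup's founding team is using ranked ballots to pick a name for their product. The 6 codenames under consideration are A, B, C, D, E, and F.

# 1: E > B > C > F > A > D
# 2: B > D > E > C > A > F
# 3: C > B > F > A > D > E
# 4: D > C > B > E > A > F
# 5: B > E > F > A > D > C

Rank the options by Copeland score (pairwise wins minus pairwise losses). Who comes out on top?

B

Pairwise results:
  A vs B: B wins 5–0.
  A vs C: C wins 4–1.
  A vs D: A wins 3–2.
  A vs E: E wins 4–1.
  A vs F: F wins 3–2.
  B vs C: B wins 3–2.
  B vs D: B wins 4–1.
  B vs E: B wins 4–1.
  B vs F: B wins 5–0.
  C vs D: D wins 3–2.
  C vs E: E wins 3–2.
  C vs F: C wins 4–1.
  D vs E: D wins 3–2.
  D vs F: F wins 3–2.
  E vs F: E wins 4–1.
Copeland scores (wins − losses):
  A: 1 − 4 = -3
  B: 5 − 0 = 5
  C: 2 − 3 = -1
  D: 2 − 3 = -1
  E: 3 − 2 = 1
  F: 2 − 3 = -1
B has the best Copeland score.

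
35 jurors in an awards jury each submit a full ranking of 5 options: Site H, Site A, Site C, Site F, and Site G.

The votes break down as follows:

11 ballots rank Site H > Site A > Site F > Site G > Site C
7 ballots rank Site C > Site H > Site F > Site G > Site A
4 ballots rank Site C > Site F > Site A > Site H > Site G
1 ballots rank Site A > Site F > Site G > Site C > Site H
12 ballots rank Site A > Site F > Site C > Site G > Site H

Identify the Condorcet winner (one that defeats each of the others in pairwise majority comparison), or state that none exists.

There is no Condorcet winner

Head-to-head results (35 voters total):
Site H vs Site A: Site H wins 18–17.
Site H vs Site C: Site C wins 24–11.
Site H vs Site F: Site H wins 18–17.
Site H vs Site G: Site H wins 22–13.
Site A vs Site C: Site A wins 24–11.
Site A vs Site F: Site A wins 24–11.
Site A vs Site G: Site A wins 28–7.
Site C vs Site F: Site F wins 24–11.
Site C vs Site G: Site C wins 23–12.
Site F vs Site G: Site F wins 35–0.
No candidate beats all others: Site H beats Site A beats Site C beats Site H, a majority cycle.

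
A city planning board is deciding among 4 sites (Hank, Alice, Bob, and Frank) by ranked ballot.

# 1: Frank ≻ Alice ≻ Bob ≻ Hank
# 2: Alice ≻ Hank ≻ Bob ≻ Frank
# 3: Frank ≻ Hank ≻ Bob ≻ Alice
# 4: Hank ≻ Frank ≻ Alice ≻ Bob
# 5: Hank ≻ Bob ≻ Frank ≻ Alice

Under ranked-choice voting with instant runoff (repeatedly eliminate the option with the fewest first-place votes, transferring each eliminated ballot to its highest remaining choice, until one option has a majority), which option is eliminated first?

Round 1: Hank 2, Frank 2, Alice 1, Bob 0. Bob has the fewest and is eliminated.
Round 2: Hank 2, Frank 2, Alice 1. Alice has the fewest and is eliminated.
Round 3: Hank 3, Frank 2. Hank has a majority.

Bob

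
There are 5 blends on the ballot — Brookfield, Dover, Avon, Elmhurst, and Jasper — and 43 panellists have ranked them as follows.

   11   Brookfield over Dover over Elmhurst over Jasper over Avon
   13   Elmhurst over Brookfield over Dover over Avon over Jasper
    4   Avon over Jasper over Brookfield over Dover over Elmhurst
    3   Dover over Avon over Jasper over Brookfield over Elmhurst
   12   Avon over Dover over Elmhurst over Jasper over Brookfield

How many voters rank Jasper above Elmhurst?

Ballots ranking Jasper above Elmhurst: 4+3 = 7.
Ballots ranking Elmhurst above Jasper: 11+13+12 = 36.
So 7 of 43 voters prefer Jasper to Elmhurst.

7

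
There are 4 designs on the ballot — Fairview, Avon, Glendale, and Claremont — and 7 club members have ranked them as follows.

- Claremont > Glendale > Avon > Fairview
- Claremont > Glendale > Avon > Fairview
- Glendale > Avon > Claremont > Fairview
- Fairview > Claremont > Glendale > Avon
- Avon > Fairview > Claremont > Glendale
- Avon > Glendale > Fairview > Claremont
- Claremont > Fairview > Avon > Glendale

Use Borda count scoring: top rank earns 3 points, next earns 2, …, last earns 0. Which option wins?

Claremont

Borda scores:
  Fairview: 0 + 0 + 0 + 3 + 2 + 1 + 2 = 8
  Avon: 1 + 1 + 2 + 0 + 3 + 3 + 1 = 11
  Glendale: 2 + 2 + 3 + 1 + 0 + 2 + 0 = 10
  Claremont: 3 + 3 + 1 + 2 + 1 + 0 + 3 = 13
Claremont has the highest total.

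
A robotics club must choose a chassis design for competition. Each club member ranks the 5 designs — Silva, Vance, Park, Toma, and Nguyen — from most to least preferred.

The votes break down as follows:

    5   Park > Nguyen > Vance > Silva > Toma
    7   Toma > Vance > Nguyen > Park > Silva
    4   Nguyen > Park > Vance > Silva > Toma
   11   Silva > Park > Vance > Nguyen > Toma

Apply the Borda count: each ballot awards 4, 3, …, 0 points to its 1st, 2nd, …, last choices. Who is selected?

Borda scores:
  Silva: 5·1 + 7·0 + 4·1 + 11·4 = 53
  Vance: 5·2 + 7·3 + 4·2 + 11·2 = 61
  Park: 5·4 + 7·1 + 4·3 + 11·3 = 72
  Toma: 5·0 + 7·4 + 4·0 + 11·0 = 28
  Nguyen: 5·3 + 7·2 + 4·4 + 11·1 = 56
Park has the highest total.

Park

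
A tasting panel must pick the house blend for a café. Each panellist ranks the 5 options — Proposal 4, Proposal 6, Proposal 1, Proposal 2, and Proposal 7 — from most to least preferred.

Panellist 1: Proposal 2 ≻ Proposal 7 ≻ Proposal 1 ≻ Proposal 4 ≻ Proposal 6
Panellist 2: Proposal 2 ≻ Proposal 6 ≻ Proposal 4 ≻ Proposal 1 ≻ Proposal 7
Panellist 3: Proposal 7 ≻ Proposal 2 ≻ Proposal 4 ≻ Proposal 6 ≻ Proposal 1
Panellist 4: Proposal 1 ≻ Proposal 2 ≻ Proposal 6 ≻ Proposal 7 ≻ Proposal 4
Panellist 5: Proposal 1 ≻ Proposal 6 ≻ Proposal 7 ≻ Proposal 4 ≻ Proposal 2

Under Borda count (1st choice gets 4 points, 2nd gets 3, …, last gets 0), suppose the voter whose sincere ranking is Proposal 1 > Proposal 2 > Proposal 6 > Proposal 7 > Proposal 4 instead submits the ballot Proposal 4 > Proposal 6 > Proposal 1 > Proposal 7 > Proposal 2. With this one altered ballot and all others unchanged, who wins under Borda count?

Borda totals with the altered ballot: Proposal 4 10, Proposal 6 10, Proposal 1 9, Proposal 2 11, Proposal 7 10.
The winner is unchanged: still Proposal 2.

Proposal 2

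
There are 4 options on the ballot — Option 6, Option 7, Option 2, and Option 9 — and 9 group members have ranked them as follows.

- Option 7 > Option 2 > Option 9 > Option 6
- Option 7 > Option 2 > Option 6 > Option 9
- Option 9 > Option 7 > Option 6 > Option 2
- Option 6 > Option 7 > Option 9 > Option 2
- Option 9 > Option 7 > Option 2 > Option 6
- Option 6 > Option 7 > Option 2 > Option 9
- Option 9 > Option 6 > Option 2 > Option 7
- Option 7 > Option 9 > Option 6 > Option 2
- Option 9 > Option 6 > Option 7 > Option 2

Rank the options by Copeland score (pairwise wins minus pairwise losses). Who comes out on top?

Option 7

Pairwise results:
  Option 6 vs Option 7: Option 7 wins 5–4.
  Option 6 vs Option 2: Option 6 wins 6–3.
  Option 6 vs Option 9: Option 9 wins 6–3.
  Option 7 vs Option 2: Option 7 wins 8–1.
  Option 7 vs Option 9: Option 7 wins 5–4.
  Option 2 vs Option 9: Option 9 wins 6–3.
Copeland scores (wins − losses):
  Option 6: 1 − 2 = -1
  Option 7: 3 − 0 = 3
  Option 2: 0 − 3 = -3
  Option 9: 2 − 1 = 1
Option 7 has the best Copeland score.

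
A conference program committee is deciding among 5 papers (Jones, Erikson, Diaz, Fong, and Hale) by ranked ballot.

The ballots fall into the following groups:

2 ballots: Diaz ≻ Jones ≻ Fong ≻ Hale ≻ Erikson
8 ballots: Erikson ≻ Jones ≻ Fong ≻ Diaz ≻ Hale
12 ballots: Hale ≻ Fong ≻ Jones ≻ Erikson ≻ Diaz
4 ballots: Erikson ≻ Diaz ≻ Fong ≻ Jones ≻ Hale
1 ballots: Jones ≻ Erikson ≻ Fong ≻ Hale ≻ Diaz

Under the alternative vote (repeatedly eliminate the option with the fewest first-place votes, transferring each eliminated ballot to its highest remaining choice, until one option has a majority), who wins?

Round 1: Erikson 12, Hale 12, Diaz 2, Jones 1, Fong 0. Fong has the fewest and is eliminated.
Round 2: Erikson 12, Hale 12, Diaz 2, Jones 1. Jones has the fewest and is eliminated.
Round 3: Erikson 13, Hale 12, Diaz 2. Diaz has the fewest and is eliminated.
Round 4: Hale 14, Erikson 13. Hale has a majority.

Hale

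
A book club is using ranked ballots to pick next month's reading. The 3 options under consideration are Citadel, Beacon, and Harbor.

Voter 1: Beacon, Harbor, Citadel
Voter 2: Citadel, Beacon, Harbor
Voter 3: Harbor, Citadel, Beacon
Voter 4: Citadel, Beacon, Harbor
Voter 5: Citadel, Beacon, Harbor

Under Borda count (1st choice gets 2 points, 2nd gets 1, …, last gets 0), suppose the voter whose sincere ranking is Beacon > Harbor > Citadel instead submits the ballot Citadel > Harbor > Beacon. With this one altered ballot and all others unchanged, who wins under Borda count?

Citadel

Borda totals with the altered ballot: Citadel 9, Beacon 3, Harbor 3.
The winner is unchanged: still Citadel.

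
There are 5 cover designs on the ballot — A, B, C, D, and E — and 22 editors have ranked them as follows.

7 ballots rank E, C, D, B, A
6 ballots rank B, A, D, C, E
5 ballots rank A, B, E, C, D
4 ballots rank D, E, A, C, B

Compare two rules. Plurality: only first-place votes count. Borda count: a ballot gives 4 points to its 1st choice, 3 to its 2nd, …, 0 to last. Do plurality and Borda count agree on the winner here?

Yes

Plurality first-place counts: A 5, B 6, C 0, D 4, E 7 → E.
Borda totals: A 46, B 46, C 36, D 42, E 50 → E.
The two rules agree on E.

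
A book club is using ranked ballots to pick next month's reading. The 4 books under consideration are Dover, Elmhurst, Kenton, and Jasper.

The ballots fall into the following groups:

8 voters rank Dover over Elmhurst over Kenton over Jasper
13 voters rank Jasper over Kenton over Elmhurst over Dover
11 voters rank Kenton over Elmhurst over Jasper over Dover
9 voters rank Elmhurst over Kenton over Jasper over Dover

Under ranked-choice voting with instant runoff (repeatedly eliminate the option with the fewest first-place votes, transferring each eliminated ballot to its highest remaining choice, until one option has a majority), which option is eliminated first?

Dover

Round 1: Jasper 13, Kenton 11, Elmhurst 9, Dover 8. Dover has the fewest and is eliminated.
Round 2: Elmhurst 17, Jasper 13, Kenton 11. Kenton has the fewest and is eliminated.
Round 3: Elmhurst 28, Jasper 13. Elmhurst has a majority.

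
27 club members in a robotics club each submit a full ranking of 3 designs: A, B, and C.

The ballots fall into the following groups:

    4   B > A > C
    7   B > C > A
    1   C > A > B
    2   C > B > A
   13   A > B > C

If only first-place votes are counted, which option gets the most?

First-place vote totals:
  A: 13
  B: 11
  C: 3
A has the most first-place votes.

A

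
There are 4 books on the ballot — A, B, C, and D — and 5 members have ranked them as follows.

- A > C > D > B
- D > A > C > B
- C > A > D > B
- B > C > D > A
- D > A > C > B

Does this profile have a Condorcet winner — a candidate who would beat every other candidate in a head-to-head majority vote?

Head-to-head results (5 voters total):
A vs B: A wins 4–1.
A vs C: A wins 3–2.
A vs D: D wins 3–2.
B vs C: C wins 4–1.
B vs D: D wins 4–1.
C vs D: C wins 3–2.
No candidate beats all others: A beats C beats D beats A, a majority cycle.

No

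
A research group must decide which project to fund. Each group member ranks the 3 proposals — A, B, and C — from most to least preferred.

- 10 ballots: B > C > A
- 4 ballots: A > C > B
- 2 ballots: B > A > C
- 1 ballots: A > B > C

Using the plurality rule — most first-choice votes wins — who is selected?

First-place vote totals:
  A: 5
  B: 12
  C: 0
B has the most first-place votes.

B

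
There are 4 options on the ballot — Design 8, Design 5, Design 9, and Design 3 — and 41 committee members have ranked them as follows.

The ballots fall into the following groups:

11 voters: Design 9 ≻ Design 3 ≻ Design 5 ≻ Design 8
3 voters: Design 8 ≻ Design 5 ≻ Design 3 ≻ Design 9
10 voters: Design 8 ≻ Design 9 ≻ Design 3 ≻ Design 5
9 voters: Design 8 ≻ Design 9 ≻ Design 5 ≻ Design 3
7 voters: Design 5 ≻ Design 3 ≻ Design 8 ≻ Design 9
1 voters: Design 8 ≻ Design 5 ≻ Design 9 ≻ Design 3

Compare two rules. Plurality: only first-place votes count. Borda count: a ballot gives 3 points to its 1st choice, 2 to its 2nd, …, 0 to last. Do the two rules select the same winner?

Plurality first-place counts: Design 8 23, Design 5 7, Design 9 11, Design 3 0 → Design 8.
Borda totals: Design 8 76, Design 5 49, Design 9 72, Design 3 49 → Design 8.
The two rules agree on Design 8.

Yes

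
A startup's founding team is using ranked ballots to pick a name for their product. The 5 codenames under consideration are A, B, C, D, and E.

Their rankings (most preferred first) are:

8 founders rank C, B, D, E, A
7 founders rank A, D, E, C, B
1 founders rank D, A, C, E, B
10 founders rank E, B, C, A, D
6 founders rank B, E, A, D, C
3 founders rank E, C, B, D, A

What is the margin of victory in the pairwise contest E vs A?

Ballots ranking E above A: 8+10+6+3 = 27.
Ballots ranking A above E: 7+1 = 8.
E wins 27–8, a margin of 19.

19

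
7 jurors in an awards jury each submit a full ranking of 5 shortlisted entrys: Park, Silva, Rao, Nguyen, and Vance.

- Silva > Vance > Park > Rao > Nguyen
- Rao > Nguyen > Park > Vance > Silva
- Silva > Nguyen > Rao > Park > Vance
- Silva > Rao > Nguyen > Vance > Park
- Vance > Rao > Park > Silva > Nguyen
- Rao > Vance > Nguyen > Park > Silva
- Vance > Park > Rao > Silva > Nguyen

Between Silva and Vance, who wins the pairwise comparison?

Vance

Ballots ranking Silva above Vance: 3.
Ballots ranking Vance above Silva: 4.
Vance wins the head-to-head, 4–3.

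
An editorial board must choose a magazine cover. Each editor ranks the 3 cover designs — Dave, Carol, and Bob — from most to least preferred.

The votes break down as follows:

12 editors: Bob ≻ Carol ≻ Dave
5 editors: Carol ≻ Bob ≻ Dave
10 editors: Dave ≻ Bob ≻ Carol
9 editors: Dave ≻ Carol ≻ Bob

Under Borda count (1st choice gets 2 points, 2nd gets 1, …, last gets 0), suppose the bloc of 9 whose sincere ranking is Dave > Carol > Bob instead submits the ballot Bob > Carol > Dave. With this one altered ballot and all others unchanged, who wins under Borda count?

Bob

Borda totals with the altered ballot: Dave 20, Carol 31, Bob 57.
The winner is unchanged: still Bob.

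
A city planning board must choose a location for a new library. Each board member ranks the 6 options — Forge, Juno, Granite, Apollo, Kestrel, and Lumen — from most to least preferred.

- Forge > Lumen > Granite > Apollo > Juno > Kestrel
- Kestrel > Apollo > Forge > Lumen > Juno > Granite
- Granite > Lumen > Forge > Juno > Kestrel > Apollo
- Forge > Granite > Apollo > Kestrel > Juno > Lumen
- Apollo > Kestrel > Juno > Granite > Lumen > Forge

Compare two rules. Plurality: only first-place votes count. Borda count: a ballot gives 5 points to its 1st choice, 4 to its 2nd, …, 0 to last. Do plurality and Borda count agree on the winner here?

Plurality first-place counts: Forge 2, Juno 0, Granite 1, Apollo 1, Kestrel 1, Lumen 0 → Forge.
Borda totals: Forge 16, Juno 8, Granite 14, Apollo 14, Kestrel 12, Lumen 11 → Forge.
The two rules agree on Forge.

Yes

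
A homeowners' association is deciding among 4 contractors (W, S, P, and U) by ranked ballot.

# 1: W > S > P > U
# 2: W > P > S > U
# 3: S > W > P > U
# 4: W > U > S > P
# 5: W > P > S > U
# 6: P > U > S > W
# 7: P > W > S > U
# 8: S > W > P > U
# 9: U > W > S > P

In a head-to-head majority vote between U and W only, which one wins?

W

Ballots ranking U above W: 2.
Ballots ranking W above U: 7.
W wins the head-to-head, 7–2.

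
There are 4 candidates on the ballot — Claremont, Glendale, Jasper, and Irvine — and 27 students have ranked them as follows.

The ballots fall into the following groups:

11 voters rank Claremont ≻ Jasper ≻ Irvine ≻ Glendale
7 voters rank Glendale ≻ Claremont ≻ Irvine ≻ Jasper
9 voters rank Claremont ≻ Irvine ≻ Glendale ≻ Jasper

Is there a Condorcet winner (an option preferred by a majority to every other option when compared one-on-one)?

Yes

Head-to-head results (27 voters total):
Claremont vs Glendale: Claremont wins 20–7.
Claremont vs Jasper: Claremont wins 27–0.
Claremont vs Irvine: Claremont wins 27–0.
Glendale vs Jasper: Glendale wins 16–11.
Glendale vs Irvine: Irvine wins 20–7.
Jasper vs Irvine: Irvine wins 16–11.
Claremont beats each rival — Glendale (20–7), Jasper (27–0), Irvine (27–0) — so Claremont is the Condorcet winner.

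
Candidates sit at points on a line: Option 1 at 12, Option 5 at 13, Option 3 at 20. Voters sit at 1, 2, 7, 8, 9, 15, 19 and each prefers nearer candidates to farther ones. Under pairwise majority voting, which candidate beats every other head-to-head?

With single-peaked preferences on a line, the Condorcet winner is the candidate closest to the median voter.
The median voter (position 8) is closest to Option 1 at 12.
Check: Option 1 vs Option 5 — voters closer to Option 1: 5 of 7.

Option 1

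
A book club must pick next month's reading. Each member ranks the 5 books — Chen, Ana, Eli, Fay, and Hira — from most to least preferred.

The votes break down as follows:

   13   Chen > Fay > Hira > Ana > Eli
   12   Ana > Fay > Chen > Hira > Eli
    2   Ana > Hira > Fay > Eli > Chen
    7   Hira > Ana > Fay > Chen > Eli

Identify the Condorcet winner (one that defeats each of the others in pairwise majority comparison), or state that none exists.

Head-to-head results (34 voters total):
Chen vs Ana: Ana wins 21–13.
Chen vs Eli: Chen wins 32–2.
Chen vs Fay: Fay wins 21–13.
Chen vs Hira: Chen wins 25–9.
Ana vs Eli: Ana wins 34–0.
Ana vs Fay: Ana wins 21–13.
Ana vs Hira: Hira wins 20–14.
Eli vs Fay: Fay wins 34–0.
Eli vs Hira: Hira wins 34–0.
Fay vs Hira: Fay wins 25–9.
No candidate beats all others: Chen beats Hira beats Ana beats Chen, a majority cycle.

None — there is no Condorcet winner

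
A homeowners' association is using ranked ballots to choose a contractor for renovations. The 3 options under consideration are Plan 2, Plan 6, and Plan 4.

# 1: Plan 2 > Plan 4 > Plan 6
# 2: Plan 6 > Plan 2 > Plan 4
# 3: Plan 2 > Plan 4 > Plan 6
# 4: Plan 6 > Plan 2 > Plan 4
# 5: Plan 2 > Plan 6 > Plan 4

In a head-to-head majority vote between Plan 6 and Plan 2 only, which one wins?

Ballots ranking Plan 6 above Plan 2: 2.
Ballots ranking Plan 2 above Plan 6: 3.
Plan 2 wins the head-to-head, 3–2.

Plan 2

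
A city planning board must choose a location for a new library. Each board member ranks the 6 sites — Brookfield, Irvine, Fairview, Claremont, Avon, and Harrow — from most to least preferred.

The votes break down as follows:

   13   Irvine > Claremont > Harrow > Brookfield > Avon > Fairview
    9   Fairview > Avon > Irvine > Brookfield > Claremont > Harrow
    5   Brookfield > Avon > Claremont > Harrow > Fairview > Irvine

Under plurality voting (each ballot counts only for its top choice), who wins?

Irvine

First-place vote totals:
  Brookfield: 5
  Irvine: 13
  Fairview: 9
  Claremont: 0
  Avon: 0
  Harrow: 0
Irvine has the most first-place votes.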